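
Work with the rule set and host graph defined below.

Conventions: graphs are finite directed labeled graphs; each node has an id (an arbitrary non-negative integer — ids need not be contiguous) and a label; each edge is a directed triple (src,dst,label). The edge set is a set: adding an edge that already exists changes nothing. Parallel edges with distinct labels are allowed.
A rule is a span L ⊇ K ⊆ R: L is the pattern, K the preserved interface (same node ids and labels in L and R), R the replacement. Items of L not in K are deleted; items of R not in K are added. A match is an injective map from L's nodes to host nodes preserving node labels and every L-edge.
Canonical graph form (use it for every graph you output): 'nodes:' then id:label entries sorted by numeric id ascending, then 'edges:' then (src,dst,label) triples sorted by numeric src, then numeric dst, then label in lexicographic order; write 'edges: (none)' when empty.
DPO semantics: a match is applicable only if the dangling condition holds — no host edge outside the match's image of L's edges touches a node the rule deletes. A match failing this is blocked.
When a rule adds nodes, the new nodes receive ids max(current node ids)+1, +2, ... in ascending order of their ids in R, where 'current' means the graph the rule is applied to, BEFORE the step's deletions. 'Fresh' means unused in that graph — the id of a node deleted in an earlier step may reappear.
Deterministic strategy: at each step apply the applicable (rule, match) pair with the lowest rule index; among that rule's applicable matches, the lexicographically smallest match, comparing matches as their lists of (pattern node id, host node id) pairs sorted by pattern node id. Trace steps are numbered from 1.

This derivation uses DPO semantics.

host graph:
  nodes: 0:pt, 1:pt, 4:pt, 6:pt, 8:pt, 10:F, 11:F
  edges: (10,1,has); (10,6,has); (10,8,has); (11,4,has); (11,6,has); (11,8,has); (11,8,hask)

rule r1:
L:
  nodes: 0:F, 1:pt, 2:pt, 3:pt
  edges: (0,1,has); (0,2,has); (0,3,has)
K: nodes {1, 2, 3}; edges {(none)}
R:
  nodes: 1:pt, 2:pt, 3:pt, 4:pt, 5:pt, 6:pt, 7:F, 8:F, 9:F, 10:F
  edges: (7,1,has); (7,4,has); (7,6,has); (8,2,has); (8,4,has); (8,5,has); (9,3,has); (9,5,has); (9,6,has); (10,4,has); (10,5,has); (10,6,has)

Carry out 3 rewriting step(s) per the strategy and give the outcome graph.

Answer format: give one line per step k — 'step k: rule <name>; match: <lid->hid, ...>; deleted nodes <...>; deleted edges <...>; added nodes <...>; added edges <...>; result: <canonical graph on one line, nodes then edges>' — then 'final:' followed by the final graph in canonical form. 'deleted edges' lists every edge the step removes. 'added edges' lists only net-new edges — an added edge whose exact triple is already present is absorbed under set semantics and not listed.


step 1: rule r1; match: 0->10, 1->1, 2->6, 3->8; deleted nodes 10; deleted edges (10,1,has); (10,6,has); (10,8,has); added nodes 12, 13, 14, 15, 16, 17, 18; added edges (15,1,has); (15,12,has); (15,14,has); (16,6,has); (16,12,has); (16,13,has); (17,8,has); (17,13,has); (17,14,has); (18,12,has); (18,13,has); (18,14,has); result: nodes: 0:pt, 1:pt, 4:pt, 6:pt, 8:pt, 11:F, 12:pt, 13:pt, 14:pt, 15:F, 16:F, 17:F, 18:F edges: (11,4,has); (11,6,has); (11,8,has); (11,8,hask); (15,1,has); (15,12,has); (15,14,has); (16,6,has); (16,12,has); (16,13,has); (17,8,has); (17,13,has); (17,14,has); (18,12,has); (18,13,has); (18,14,has)
step 2: rule r1; match: 0->15, 1->1, 2->12, 3->14; deleted nodes 15; deleted edges (15,1,has); (15,12,has); (15,14,has); added nodes 19, 20, 21, 22, 23, 24, 25; added edges (22,1,has); (22,19,has); (22,21,has); (23,12,has); (23,19,has); (23,20,has); (24,14,has); (24,20,has); (24,21,has); (25,19,has); (25,20,has); (25,21,has); result: nodes: 0:pt, 1:pt, 4:pt, 6:pt, 8:pt, 11:F, 12:pt, 13:pt, 14:pt, 16:F, 17:F, 18:F, 19:pt, 20:pt, 21:pt, 22:F, 23:F, 24:F, 25:F edges: (11,4,has); (11,6,has); (11,8,has); (11,8,hask); (16,6,has); (16,12,has); (16,13,has); (17,8,has); (17,13,has); (17,14,has); (18,12,has); (18,13,has); (18,14,has); (22,1,has); (22,19,has); (22,21,has); (23,12,has); (23,19,has); (23,20,has); (24,14,has); (24,20,has); (24,21,has); (25,19,has); (25,20,has); (25,21,has)
step 3: rule r1; match: 0->16, 1->6, 2->12, 3->13; deleted nodes 16; deleted edges (16,6,has); (16,12,has); (16,13,has); added nodes 26, 27, 28, 29, 30, 31, 32; added edges (29,6,has); (29,26,has); (29,28,has); (30,12,has); (30,26,has); (30,27,has); (31,13,has); (31,27,has); (31,28,has); (32,26,has); (32,27,has); (32,28,has); result: nodes: 0:pt, 1:pt, 4:pt, 6:pt, 8:pt, 11:F, 12:pt, 13:pt, 14:pt, 17:F, 18:F, 19:pt, 20:pt, 21:pt, 22:F, 23:F, 24:F, 25:F, 26:pt, 27:pt, 28:pt, 29:F, 30:F, 31:F, 32:F edges: (11,4,has); (11,6,has); (11,8,has); (11,8,hask); (17,8,has); (17,13,has); (17,14,has); (18,12,has); (18,13,has); (18,14,has); (22,1,has); (22,19,has); (22,21,has); (23,12,has); (23,19,has); (23,20,has); (24,14,has); (24,20,has); (24,21,has); (25,19,has); (25,20,has); (25,21,has); (29,6,has); (29,26,has); (29,28,has); (30,12,has); (30,26,has); (30,27,has); (31,13,has); (31,27,has); (31,28,has); (32,26,has); (32,27,has); (32,28,has)
final:
nodes: 0:pt, 1:pt, 4:pt, 6:pt, 8:pt, 11:F, 12:pt, 13:pt, 14:pt, 17:F, 18:F, 19:pt, 20:pt, 21:pt, 22:F, 23:F, 24:F, 25:F, 26:pt, 27:pt, 28:pt, 29:F, 30:F, 31:F, 32:F
edges: (11,4,has); (11,6,has); (11,8,has); (11,8,hask); (17,8,has); (17,13,has); (17,14,has); (18,12,has); (18,13,has); (18,14,has); (22,1,has); (22,19,has); (22,21,has); (23,12,has); (23,19,has); (23,20,has); (24,14,has); (24,20,has); (24,21,has); (25,19,has); (25,20,has); (25,21,has); (29,6,has); (29,26,has); (29,28,has); (30,12,has); (30,26,has); (30,27,has); (31,13,has); (31,27,has); (31,28,has); (32,26,has); (32,27,has); (32,28,has)


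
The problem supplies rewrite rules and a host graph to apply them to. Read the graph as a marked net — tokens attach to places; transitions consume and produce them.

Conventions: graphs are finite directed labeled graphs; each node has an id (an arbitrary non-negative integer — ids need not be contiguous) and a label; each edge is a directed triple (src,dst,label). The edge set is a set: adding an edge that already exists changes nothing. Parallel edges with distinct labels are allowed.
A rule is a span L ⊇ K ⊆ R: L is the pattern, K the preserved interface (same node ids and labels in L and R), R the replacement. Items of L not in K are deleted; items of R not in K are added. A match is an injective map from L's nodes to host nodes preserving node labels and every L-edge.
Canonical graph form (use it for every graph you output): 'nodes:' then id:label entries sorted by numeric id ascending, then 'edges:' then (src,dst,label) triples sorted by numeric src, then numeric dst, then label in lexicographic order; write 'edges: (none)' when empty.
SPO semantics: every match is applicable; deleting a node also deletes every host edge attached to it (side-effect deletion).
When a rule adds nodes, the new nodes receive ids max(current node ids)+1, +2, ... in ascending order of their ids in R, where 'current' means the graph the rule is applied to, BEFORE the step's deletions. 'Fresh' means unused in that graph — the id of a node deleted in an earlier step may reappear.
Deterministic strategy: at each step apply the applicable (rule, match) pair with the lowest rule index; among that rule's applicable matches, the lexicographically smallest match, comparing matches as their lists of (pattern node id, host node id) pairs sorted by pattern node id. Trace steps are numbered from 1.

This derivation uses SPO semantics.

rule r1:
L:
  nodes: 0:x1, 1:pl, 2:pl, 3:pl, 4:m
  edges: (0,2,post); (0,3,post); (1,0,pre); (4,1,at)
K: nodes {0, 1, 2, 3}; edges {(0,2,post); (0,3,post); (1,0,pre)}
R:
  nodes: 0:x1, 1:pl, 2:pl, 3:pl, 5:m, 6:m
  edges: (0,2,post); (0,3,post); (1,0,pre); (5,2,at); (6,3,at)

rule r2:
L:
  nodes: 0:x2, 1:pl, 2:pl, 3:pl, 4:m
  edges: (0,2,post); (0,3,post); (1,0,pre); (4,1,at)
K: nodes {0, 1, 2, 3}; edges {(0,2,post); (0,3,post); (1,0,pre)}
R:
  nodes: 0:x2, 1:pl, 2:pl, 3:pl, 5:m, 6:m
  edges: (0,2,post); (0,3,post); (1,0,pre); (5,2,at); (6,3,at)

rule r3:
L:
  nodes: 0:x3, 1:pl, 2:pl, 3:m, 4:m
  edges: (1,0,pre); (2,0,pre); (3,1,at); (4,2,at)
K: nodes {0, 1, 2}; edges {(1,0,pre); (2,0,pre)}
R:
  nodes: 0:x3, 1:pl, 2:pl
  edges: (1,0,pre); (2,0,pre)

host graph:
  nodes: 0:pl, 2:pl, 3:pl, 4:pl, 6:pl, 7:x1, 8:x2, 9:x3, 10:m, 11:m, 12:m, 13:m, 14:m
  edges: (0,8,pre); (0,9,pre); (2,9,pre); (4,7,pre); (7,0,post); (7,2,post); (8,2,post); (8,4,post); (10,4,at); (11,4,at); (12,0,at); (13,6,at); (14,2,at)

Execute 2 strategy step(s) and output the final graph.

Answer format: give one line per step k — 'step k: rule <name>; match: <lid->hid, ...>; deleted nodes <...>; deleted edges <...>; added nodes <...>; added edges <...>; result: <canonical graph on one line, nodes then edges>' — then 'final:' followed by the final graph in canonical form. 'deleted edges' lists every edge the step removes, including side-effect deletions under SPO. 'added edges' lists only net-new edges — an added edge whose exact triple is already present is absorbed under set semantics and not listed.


step 1: rule r1; match: 0->7, 1->4, 2->0, 3->2, 4->10; deleted nodes 10; deleted edges (10,4,at); added nodes 15, 16; added edges (15,0,at); (16,2,at); result: nodes: 0:pl, 2:pl, 3:pl, 4:pl, 6:pl, 7:x1, 8:x2, 9:x3, 11:m, 12:m, 13:m, 14:m, 15:m, 16:m edges: (0,8,pre); (0,9,pre); (2,9,pre); (4,7,pre); (7,0,post); (7,2,post); (8,2,post); (8,4,post); (11,4,at); (12,0,at); (13,6,at); (14,2,at); (15,0,at); (16,2,at)
step 2: rule r1; match: 0->7, 1->4, 2->0, 3->2, 4->11; deleted nodes 11; deleted edges (11,4,at); added nodes 17, 18; added edges (17,0,at); (18,2,at); result: nodes: 0:pl, 2:pl, 3:pl, 4:pl, 6:pl, 7:x1, 8:x2, 9:x3, 12:m, 13:m, 14:m, 15:m, 16:m, 17:m, 18:m edges: (0,8,pre); (0,9,pre); (2,9,pre); (4,7,pre); (7,0,post); (7,2,post); (8,2,post); (8,4,post); (12,0,at); (13,6,at); (14,2,at); (15,0,at); (16,2,at); (17,0,at); (18,2,at)
final:
nodes: 0:pl, 2:pl, 3:pl, 4:pl, 6:pl, 7:x1, 8:x2, 9:x3, 12:m, 13:m, 14:m, 15:m, 16:m, 17:m, 18:m
edges: (0,8,pre); (0,9,pre); (2,9,pre); (4,7,pre); (7,0,post); (7,2,post); (8,2,post); (8,4,post); (12,0,at); (13,6,at); (14,2,at); (15,0,at); (16,2,at); (17,0,at); (18,2,at)


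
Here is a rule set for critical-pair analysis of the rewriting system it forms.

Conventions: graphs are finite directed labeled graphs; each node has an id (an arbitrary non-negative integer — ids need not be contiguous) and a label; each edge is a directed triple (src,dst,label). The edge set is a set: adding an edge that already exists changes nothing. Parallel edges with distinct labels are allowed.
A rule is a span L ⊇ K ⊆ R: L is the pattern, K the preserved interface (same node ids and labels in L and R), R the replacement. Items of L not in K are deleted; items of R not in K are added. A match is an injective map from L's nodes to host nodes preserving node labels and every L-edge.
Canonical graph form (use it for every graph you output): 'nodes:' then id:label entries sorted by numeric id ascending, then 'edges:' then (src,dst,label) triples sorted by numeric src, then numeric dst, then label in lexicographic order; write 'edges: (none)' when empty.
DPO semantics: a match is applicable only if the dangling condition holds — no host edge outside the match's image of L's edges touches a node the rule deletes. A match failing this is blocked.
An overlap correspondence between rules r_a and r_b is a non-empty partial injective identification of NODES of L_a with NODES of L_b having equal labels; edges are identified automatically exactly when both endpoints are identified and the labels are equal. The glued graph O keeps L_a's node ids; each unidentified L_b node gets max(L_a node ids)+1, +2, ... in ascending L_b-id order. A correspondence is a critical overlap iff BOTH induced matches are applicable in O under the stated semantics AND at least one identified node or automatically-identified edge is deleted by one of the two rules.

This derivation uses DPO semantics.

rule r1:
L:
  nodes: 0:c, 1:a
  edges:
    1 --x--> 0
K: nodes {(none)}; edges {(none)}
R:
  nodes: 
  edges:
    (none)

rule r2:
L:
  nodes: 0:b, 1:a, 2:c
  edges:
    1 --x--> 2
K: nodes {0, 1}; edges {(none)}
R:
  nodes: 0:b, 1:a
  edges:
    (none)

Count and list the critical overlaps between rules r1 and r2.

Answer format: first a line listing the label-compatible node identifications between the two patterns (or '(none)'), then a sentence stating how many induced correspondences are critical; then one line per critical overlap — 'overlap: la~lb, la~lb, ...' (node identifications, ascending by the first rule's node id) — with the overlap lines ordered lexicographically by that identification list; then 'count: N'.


label-compatible node identifications between L(r1) and L(r2): 0~2, 1~1
1 of the induced correspondences is a critical overlap of r1 and r2.
overlap: 0~2, 1~1
count: 1


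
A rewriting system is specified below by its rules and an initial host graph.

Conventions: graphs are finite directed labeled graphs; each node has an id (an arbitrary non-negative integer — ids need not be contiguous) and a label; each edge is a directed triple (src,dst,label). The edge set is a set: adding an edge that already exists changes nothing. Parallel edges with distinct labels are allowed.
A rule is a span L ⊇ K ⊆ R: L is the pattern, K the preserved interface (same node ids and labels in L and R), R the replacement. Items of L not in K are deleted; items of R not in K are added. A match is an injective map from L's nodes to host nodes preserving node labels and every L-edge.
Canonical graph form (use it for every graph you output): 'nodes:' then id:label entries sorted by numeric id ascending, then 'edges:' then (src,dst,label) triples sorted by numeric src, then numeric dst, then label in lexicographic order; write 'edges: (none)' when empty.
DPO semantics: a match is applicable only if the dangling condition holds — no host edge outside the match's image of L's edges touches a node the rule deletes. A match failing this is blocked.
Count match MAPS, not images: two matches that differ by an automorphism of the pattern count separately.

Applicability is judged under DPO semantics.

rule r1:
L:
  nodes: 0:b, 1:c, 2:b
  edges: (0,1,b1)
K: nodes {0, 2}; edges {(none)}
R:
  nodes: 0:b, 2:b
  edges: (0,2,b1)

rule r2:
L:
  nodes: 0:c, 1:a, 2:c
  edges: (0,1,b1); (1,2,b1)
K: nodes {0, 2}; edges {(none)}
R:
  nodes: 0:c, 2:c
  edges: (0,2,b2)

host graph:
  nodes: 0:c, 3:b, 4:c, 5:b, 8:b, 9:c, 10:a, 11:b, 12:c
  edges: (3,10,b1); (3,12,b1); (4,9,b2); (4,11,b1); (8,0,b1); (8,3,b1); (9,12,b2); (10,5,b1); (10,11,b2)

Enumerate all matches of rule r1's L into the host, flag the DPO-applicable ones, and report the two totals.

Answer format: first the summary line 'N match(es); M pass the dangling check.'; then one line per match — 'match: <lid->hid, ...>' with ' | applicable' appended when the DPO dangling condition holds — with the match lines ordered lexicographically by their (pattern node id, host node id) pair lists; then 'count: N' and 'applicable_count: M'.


6 match(es); 3 pass the dangling check.
match: 0->3, 1->12, 2->5
match: 0->3, 1->12, 2->8
match: 0->3, 1->12, 2->11
match: 0->8, 1->0, 2->3 | applicable
match: 0->8, 1->0, 2->5 | applicable
match: 0->8, 1->0, 2->11 | applicable
count: 6
applicable_count: 3


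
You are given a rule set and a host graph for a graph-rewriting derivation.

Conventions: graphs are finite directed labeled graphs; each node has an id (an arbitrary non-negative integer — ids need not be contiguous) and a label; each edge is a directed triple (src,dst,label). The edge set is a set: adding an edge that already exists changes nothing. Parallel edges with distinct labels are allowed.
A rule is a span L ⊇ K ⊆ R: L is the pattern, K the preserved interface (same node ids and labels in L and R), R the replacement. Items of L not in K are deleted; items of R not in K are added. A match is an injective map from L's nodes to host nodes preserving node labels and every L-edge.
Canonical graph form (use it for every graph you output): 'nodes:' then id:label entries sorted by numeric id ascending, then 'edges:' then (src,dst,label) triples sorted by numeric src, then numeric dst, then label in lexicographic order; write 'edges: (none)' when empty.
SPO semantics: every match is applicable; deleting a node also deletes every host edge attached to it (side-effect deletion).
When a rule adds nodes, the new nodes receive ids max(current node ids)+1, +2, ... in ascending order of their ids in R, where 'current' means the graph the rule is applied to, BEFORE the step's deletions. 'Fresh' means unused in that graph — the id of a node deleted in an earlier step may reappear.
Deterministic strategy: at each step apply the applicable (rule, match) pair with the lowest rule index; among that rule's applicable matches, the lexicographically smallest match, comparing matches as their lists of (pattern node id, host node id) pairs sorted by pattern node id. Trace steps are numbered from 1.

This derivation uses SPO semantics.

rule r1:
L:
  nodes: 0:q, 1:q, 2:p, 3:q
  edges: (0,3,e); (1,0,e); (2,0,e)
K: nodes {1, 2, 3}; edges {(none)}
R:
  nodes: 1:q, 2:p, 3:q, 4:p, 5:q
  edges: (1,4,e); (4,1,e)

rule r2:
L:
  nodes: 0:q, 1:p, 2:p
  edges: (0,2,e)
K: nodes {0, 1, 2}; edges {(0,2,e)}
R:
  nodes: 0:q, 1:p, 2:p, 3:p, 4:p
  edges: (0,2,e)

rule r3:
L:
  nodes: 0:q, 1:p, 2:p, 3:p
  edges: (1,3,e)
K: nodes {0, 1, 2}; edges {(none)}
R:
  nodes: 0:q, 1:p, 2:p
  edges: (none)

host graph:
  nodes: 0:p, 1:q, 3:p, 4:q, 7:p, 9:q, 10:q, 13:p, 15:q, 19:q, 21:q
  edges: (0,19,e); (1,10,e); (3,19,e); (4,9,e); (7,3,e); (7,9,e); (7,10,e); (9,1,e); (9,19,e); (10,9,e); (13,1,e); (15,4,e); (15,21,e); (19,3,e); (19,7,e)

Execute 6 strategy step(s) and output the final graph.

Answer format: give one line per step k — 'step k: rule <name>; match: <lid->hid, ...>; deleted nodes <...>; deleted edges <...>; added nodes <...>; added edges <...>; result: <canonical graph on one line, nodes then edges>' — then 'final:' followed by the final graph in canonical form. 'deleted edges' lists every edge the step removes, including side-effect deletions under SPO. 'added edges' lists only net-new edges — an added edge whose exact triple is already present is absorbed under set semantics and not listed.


step 1: rule r1; match: 0->1, 1->9, 2->13, 3->10; deleted nodes 1; deleted edges (1,10,e); (9,1,e); (13,1,e); added nodes 22, 23; added edges (9,22,e); (22,9,e); result: nodes: 0:p, 3:p, 4:q, 7:p, 9:q, 10:q, 13:p, 15:q, 19:q, 21:q, 22:p, 23:q edges: (0,19,e); (3,19,e); (4,9,e); (7,3,e); (7,9,e); (7,10,e); (9,19,e); (9,22,e); (10,9,e); (15,4,e); (15,21,e); (19,3,e); (19,7,e); (22,9,e)
step 2: rule r1; match: 0->9, 1->4, 2->7, 3->19; deleted nodes 9; deleted edges (4,9,e); (7,9,e); (9,19,e); (9,22,e); (10,9,e); (22,9,e); added nodes 24, 25; added edges (4,24,e); (24,4,e); result: nodes: 0:p, 3:p, 4:q, 7:p, 10:q, 13:p, 15:q, 19:q, 21:q, 22:p, 23:q, 24:p, 25:q edges: (0,19,e); (3,19,e); (4,24,e); (7,3,e); (7,10,e); (15,4,e); (15,21,e); (19,3,e); (19,7,e); (24,4,e)
step 3: rule r2; match: 0->4, 1->0, 2->24; deleted nodes (none); deleted edges (none); added nodes 26, 27; added edges (none); result: nodes: 0:p, 3:p, 4:q, 7:p, 10:q, 13:p, 15:q, 19:q, 21:q, 22:p, 23:q, 24:p, 25:q, 26:p, 27:p edges: (0,19,e); (3,19,e); (4,24,e); (7,3,e); (7,10,e); (15,4,e); (15,21,e); (19,3,e); (19,7,e); (24,4,e)
step 4: rule r2; match: 0->4, 1->0, 2->24; deleted nodes (none); deleted edges (none); added nodes 28, 29; added edges (none); result: nodes: 0:p, 3:p, 4:q, 7:p, 10:q, 13:p, 15:q, 19:q, 21:q, 22:p, 23:q, 24:p, 25:q, 26:p, 27:p, 28:p, 29:p edges: (0,19,e); (3,19,e); (4,24,e); (7,3,e); (7,10,e); (15,4,e); (15,21,e); (19,3,e); (19,7,e); (24,4,e)
step 5: rule r2; match: 0->4, 1->0, 2->24; deleted nodes (none); deleted edges (none); added nodes 30, 31; added edges (none); result: nodes: 0:p, 3:p, 4:q, 7:p, 10:q, 13:p, 15:q, 19:q, 21:q, 22:p, 23:q, 24:p, 25:q, 26:p, 27:p, 28:p, 29:p, 30:p, 31:p edges: (0,19,e); (3,19,e); (4,24,e); (7,3,e); (7,10,e); (15,4,e); (15,21,e); (19,3,e); (19,7,e); (24,4,e)
step 6: rule r2; match: 0->4, 1->0, 2->24; deleted nodes (none); deleted edges (none); added nodes 32, 33; added edges (none); result: nodes: 0:p, 3:p, 4:q, 7:p, 10:q, 13:p, 15:q, 19:q, 21:q, 22:p, 23:q, 24:p, 25:q, 26:p, 27:p, 28:p, 29:p, 30:p, 31:p, 32:p, 33:p edges: (0,19,e); (3,19,e); (4,24,e); (7,3,e); (7,10,e); (15,4,e); (15,21,e); (19,3,e); (19,7,e); (24,4,e)
final:
nodes: 0:p, 3:p, 4:q, 7:p, 10:q, 13:p, 15:q, 19:q, 21:q, 22:p, 23:q, 24:p, 25:q, 26:p, 27:p, 28:p, 29:p, 30:p, 31:p, 32:p, 33:p
edges: (0,19,e); (3,19,e); (4,24,e); (7,3,e); (7,10,e); (15,4,e); (15,21,e); (19,3,e); (19,7,e); (24,4,e)


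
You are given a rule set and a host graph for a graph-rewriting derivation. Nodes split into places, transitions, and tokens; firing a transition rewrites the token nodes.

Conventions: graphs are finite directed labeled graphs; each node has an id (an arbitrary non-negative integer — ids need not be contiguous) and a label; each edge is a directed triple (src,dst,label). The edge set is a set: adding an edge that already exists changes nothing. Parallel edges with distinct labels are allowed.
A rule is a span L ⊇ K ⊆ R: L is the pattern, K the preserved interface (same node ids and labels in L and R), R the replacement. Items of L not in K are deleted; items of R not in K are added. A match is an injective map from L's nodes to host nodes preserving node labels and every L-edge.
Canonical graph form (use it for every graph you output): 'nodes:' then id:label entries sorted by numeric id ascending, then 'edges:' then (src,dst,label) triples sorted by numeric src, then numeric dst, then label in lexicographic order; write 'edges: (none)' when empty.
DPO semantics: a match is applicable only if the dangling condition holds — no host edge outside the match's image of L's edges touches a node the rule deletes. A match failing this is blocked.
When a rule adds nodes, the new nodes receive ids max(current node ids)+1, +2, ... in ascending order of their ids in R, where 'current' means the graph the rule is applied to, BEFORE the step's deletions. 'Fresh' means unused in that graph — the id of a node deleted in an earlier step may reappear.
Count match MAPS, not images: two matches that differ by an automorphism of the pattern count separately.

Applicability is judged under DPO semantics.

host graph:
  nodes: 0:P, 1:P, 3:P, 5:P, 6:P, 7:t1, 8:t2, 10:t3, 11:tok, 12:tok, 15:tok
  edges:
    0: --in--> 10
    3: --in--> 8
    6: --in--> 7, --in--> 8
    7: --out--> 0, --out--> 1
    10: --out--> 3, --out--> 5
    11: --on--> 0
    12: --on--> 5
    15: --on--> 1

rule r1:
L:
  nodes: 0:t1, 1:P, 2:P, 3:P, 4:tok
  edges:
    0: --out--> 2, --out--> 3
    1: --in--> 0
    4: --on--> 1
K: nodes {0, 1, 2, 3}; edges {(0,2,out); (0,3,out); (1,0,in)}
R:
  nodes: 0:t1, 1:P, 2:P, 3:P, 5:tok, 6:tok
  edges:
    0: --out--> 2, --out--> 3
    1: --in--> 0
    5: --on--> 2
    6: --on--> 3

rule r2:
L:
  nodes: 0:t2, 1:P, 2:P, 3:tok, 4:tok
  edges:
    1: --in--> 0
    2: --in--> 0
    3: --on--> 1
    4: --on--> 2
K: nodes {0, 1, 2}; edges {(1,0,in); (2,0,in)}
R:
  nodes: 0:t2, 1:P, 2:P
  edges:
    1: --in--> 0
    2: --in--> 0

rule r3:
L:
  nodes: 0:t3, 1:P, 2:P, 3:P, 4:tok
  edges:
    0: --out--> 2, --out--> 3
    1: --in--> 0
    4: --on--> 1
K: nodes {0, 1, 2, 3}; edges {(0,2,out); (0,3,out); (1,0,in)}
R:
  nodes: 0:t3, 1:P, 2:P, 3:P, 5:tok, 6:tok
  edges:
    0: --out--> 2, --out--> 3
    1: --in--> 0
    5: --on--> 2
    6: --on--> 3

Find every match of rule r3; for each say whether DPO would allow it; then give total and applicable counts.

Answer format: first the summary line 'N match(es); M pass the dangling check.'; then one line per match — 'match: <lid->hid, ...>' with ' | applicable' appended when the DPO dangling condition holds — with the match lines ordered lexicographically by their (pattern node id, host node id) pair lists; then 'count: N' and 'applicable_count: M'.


2 match(es); 2 pass the dangling check.
match: 0->10, 1->0, 2->3, 3->5, 4->11 | applicable
match: 0->10, 1->0, 2->5, 3->3, 4->11 | applicable
count: 2
applicable_count: 2


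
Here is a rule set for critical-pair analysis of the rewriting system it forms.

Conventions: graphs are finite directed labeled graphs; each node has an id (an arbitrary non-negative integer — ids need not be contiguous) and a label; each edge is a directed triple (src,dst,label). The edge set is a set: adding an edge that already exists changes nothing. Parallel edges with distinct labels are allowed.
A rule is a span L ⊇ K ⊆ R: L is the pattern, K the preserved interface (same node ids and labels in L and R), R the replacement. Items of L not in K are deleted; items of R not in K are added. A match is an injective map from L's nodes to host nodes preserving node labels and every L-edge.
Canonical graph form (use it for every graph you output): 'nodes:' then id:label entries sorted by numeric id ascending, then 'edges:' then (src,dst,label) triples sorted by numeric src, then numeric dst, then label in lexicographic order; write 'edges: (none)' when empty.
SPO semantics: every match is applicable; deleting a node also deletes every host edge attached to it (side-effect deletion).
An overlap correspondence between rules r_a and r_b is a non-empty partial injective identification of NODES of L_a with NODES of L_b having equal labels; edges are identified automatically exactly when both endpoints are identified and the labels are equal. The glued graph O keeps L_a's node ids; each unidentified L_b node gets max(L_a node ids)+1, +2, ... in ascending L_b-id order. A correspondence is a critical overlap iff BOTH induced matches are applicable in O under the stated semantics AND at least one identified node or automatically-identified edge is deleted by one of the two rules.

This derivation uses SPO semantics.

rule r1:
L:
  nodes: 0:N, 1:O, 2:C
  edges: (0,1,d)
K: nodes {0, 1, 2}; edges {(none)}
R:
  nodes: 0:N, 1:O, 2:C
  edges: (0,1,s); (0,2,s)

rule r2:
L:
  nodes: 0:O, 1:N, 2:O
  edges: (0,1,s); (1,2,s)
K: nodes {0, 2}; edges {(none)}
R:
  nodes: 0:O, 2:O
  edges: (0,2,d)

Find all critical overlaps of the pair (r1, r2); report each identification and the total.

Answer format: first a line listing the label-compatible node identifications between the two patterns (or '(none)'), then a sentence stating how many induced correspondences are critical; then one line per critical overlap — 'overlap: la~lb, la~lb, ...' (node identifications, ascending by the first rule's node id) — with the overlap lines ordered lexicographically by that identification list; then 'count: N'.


label-compatible node identifications between L(r1) and L(r2): 0~1, 1~0, 1~2
3 of the induced correspondences are critical overlaps of r1 and r2.
overlap: 0~1
overlap: 0~1, 1~0
overlap: 0~1, 1~2
count: 3


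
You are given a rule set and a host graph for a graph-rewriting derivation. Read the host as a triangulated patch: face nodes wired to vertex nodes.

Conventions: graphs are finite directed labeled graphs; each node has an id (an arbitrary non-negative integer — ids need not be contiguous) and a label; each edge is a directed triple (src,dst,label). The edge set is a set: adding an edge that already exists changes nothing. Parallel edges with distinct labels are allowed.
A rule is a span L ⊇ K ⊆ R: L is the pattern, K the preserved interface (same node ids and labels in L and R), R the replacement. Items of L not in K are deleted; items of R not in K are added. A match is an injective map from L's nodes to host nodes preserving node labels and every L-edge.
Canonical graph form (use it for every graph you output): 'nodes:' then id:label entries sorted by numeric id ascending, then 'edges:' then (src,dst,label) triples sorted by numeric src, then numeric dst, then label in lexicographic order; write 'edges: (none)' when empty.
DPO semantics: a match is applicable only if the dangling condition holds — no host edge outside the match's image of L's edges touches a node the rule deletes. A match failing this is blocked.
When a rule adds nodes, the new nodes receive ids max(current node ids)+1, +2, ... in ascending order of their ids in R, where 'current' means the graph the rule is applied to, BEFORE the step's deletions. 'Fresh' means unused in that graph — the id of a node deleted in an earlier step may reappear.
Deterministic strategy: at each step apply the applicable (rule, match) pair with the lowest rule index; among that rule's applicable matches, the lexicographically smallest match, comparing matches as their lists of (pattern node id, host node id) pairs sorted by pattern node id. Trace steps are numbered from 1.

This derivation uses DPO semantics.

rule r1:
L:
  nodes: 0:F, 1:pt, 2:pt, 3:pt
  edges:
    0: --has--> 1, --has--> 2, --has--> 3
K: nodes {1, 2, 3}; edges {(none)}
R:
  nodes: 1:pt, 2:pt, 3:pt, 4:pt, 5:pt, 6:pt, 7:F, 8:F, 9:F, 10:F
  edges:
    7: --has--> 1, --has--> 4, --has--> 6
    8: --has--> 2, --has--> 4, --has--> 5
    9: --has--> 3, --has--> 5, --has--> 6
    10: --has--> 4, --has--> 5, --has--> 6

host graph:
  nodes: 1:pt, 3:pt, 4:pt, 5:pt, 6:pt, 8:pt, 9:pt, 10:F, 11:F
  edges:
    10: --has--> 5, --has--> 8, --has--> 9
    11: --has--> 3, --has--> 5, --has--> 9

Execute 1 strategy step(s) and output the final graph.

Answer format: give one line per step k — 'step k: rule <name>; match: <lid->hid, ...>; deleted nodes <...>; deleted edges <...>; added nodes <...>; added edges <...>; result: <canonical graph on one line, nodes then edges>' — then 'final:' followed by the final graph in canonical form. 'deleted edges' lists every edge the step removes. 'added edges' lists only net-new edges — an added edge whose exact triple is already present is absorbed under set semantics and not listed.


step 1: rule r1; match: 0->10, 1->5, 2->8, 3->9; deleted nodes 10; deleted edges (10,5,has); (10,8,has); (10,9,has); added nodes 12, 13, 14, 15, 16, 17, 18; added edges (15,5,has); (15,12,has); (15,14,has); (16,8,has); (16,12,has); (16,13,has); (17,9,has); (17,13,has); (17,14,has); (18,12,has); (18,13,has); (18,14,has); result: nodes: 1:pt, 3:pt, 4:pt, 5:pt, 6:pt, 8:pt, 9:pt, 11:F, 12:pt, 13:pt, 14:pt, 15:F, 16:F, 17:F, 18:F edges: (11,3,has); (11,5,has); (11,9,has); (15,5,has); (15,12,has); (15,14,has); (16,8,has); (16,12,has); (16,13,has); (17,9,has); (17,13,has); (17,14,has); (18,12,has); (18,13,has); (18,14,has)
final:
nodes: 1:pt, 3:pt, 4:pt, 5:pt, 6:pt, 8:pt, 9:pt, 11:F, 12:pt, 13:pt, 14:pt, 15:F, 16:F, 17:F, 18:F
edges: (11,3,has); (11,5,has); (11,9,has); (15,5,has); (15,12,has); (15,14,has); (16,8,has); (16,12,has); (16,13,has); (17,9,has); (17,13,has); (17,14,has); (18,12,has); (18,13,has); (18,14,has)


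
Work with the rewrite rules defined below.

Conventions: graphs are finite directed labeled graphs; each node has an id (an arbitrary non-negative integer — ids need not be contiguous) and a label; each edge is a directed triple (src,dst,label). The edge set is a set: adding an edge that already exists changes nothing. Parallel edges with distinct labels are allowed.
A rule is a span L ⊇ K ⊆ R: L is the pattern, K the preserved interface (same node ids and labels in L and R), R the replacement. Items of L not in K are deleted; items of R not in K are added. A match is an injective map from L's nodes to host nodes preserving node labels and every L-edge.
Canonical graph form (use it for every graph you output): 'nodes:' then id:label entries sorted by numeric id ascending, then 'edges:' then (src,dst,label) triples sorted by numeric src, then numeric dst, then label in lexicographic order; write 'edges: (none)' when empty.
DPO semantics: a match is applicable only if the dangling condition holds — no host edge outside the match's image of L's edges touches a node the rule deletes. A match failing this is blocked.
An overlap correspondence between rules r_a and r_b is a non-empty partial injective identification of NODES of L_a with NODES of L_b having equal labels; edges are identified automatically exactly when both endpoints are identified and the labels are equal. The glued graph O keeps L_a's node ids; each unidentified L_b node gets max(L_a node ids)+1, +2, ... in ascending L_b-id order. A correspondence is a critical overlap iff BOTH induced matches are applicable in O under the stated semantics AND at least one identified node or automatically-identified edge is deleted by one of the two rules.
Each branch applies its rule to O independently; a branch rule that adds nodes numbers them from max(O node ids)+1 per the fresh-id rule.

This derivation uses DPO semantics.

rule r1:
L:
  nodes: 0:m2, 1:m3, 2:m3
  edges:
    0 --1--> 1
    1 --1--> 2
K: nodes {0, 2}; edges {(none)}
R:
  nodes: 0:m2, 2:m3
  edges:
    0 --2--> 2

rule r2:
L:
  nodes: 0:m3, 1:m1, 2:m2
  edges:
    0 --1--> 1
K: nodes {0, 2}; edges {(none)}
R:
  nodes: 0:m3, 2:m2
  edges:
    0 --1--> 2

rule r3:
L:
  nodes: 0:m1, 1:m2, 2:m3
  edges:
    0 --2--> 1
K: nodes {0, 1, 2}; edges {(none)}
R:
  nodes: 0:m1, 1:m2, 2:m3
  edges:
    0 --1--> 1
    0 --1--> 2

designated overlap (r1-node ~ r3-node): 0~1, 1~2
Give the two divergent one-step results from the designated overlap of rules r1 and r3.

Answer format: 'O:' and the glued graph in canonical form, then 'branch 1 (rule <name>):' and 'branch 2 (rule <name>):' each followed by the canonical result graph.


O:
nodes: 0:m2, 1:m3, 2:m3, 3:m1
edges: (0,1,1); (1,2,1); (3,0,2)
branch 1 (rule r1):
nodes: 0:m2, 2:m3, 3:m1
edges: (0,2,2); (3,0,2)
branch 2 (rule r3):
nodes: 0:m2, 1:m3, 2:m3, 3:m1
edges: (0,1,1); (1,2,1); (3,0,1); (3,1,1)


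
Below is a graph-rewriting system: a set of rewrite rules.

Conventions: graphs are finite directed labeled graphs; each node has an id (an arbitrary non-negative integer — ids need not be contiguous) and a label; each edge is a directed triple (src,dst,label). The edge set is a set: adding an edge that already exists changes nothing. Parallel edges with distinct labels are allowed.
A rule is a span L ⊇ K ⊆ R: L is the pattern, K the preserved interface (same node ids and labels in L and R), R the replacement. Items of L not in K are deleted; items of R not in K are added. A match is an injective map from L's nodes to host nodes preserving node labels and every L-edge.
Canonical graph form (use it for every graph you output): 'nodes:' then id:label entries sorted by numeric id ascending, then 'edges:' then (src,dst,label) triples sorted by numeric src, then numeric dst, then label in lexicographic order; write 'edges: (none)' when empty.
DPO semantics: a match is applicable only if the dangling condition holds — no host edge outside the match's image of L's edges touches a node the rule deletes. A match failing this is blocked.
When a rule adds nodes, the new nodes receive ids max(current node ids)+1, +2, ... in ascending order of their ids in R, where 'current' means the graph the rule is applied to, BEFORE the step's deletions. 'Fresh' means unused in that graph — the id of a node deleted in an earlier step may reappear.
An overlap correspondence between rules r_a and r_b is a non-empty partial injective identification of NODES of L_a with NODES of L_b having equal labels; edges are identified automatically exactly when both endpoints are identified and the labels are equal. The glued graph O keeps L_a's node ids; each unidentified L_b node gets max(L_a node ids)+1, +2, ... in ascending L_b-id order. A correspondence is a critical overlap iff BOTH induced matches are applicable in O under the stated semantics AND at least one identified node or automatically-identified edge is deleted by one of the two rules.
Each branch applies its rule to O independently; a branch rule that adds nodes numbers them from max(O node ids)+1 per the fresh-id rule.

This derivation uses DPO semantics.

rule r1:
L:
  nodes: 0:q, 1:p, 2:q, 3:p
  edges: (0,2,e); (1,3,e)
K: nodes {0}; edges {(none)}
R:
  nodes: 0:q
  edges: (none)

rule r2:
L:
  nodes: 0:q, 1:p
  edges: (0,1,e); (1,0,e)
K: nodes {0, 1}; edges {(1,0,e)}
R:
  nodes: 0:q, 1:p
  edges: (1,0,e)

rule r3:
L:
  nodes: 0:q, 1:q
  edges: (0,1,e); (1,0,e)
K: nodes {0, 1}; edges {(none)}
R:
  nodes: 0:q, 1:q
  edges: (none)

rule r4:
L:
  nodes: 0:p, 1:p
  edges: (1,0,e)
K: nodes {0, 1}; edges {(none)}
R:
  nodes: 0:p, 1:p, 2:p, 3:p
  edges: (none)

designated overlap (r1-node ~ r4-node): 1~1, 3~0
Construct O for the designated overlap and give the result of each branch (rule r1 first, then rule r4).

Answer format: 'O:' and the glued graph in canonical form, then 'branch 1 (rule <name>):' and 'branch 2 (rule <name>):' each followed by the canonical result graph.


O:
nodes: 0:q, 1:p, 2:q, 3:p
edges: (0,2,e); (1,3,e)
branch 1 (rule r1):
nodes: 0:q
edges: (none)
branch 2 (rule r4):
nodes: 0:q, 1:p, 2:q, 3:p, 4:p, 5:p
edges: (0,2,e)


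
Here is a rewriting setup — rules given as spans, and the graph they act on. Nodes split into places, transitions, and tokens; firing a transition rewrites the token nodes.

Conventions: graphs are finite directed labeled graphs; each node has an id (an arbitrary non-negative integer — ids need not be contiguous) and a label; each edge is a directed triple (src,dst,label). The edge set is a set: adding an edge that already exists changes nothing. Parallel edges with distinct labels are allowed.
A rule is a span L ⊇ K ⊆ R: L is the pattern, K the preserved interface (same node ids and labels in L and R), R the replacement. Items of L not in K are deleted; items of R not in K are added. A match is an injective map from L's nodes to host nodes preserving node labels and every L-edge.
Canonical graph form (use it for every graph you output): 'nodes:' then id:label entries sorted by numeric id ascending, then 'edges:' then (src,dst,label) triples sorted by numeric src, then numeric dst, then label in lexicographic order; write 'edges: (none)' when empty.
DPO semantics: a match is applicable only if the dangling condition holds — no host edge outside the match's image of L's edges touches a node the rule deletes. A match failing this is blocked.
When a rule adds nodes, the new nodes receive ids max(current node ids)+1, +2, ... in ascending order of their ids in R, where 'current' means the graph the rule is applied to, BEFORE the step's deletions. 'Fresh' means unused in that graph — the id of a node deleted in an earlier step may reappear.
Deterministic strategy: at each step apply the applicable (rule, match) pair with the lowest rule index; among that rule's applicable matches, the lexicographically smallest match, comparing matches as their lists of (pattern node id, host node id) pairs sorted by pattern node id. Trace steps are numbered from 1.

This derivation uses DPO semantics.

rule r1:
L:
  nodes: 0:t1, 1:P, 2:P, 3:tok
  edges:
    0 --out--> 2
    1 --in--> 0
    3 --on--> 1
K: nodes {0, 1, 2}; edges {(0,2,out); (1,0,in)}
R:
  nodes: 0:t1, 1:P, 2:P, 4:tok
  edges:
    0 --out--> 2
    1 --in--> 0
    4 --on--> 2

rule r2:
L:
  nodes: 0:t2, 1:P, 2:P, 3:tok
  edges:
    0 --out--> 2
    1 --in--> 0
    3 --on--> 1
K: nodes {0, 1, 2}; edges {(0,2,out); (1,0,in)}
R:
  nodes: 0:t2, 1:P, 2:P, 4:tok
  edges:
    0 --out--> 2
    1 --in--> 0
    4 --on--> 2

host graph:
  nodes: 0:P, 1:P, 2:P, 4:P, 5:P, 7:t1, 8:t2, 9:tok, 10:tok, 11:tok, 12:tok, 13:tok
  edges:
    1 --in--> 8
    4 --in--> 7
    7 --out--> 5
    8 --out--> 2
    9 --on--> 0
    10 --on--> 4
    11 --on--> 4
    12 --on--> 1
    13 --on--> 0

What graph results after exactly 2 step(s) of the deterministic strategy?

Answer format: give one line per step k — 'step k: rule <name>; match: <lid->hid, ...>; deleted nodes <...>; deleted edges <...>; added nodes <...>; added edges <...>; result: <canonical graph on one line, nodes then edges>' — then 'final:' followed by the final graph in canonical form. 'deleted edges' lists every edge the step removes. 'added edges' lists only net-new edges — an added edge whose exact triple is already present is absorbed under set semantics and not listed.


step 1: rule r1; match: 0->7, 1->4, 2->5, 3->10; deleted nodes 10; deleted edges (10,4,on); added nodes 14; added edges (14,5,on); result: nodes: 0:P, 1:P, 2:P, 4:P, 5:P, 7:t1, 8:t2, 9:tok, 11:tok, 12:tok, 13:tok, 14:tok edges: (1,8,in); (4,7,in); (7,5,out); (8,2,out); (9,0,on); (11,4,on); (12,1,on); (13,0,on); (14,5,on)
step 2: rule r1; match: 0->7, 1->4, 2->5, 3->11; deleted nodes 11; deleted edges (11,4,on); added nodes 15; added edges (15,5,on); result: nodes: 0:P, 1:P, 2:P, 4:P, 5:P, 7:t1, 8:t2, 9:tok, 12:tok, 13:tok, 14:tok, 15:tok edges: (1,8,in); (4,7,in); (7,5,out); (8,2,out); (9,0,on); (12,1,on); (13,0,on); (14,5,on); (15,5,on)
final:
nodes: 0:P, 1:P, 2:P, 4:P, 5:P, 7:t1, 8:t2, 9:tok, 12:tok, 13:tok, 14:tok, 15:tok
edges: (1,8,in); (4,7,in); (7,5,out); (8,2,out); (9,0,on); (12,1,on); (13,0,on); (14,5,on); (15,5,on)
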